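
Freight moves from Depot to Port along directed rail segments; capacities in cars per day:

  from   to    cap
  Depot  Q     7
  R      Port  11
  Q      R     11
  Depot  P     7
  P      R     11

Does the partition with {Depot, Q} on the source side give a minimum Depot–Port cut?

No — its capacity is 18, but the minimum cut has capacity 11.

Given cut capacity: 7 + 11 = 18.
Augment Depot→P→R→Port: bottleneck 7, flow now 7.
Augment Depot→Q→R→Port: bottleneck 4, flow now 11.
No augmenting path remains; maximum flow = 11.
In the residual graph, reachable from Depot: {Depot, P, Q, R}.
Min-cut edges: R→Port (11); capacity 11 = 11.
Cut capacity 18 exceeds the max flow 11, so it is not minimum.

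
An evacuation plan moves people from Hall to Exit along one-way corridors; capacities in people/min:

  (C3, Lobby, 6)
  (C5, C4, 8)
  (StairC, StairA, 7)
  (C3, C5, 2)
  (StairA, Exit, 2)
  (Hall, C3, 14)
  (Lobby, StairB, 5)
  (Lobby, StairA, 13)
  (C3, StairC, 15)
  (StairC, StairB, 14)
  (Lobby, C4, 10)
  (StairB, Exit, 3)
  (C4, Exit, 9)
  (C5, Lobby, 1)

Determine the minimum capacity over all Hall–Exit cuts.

13

Augment Hall→C3→StairC→StairA→Exit: bottleneck 2, flow now 2.
Augment Hall→C3→StairC→StairB→Exit: bottleneck 3, flow now 5.
Augment Hall→C3→Lobby→C4→Exit: bottleneck 6, flow now 11.
Augment Hall→C3→C5→C4→Exit: bottleneck 2, flow now 13.
No augmenting path remains; maximum flow = 13.
By max-flow min-cut, the minimum cut capacity equals the max flow.
In the residual graph, reachable from Hall: {Hall, C3, StairC, StairA, StairB}.
Min-cut edges: C3→Lobby (6), C3→C5 (2), StairA→Exit (2), StairB→Exit (3); capacity 6 + 2 + 2 + 3 = 13.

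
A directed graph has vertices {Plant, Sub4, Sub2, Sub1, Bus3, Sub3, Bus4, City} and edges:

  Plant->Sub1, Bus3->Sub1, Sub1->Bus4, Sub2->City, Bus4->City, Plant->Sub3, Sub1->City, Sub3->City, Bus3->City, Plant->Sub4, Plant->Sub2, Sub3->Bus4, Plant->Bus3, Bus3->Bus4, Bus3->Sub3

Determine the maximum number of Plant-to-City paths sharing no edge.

Assign every edge capacity 1; by Menger, the answer equals the max flow.
Path Plant→Sub2→City (+1); total 1.
Path Plant→Sub1→City (+1); total 2.
Path Plant→Bus3→City (+1); total 3.
Path Plant→Sub3→City (+1); total 4.
No residual Plant→City path; max flow = 4.
Certifying cut of size 4: {Plant→Bus3, Plant→Sub1, Plant→Sub2, Plant→Sub3}.

4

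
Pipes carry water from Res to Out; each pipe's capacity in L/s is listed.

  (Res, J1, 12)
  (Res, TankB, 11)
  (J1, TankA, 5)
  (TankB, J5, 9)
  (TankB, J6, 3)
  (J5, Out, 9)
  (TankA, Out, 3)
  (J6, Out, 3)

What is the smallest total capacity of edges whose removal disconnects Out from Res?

14

Augment Res→J1→TankA→Out: bottleneck 3, flow now 3.
Augment Res→TankB→J5→Out: bottleneck 9, flow now 12.
Augment Res→TankB→J6→Out: bottleneck 2, flow now 14.
No augmenting path remains; maximum flow = 14.
By max-flow min-cut, the minimum cut capacity equals the max flow.
In the residual graph, reachable from Res: {Res, J1, TankA}.
Min-cut edges: Res→TankB (11), TankA→Out (3); capacity 11 + 3 = 14.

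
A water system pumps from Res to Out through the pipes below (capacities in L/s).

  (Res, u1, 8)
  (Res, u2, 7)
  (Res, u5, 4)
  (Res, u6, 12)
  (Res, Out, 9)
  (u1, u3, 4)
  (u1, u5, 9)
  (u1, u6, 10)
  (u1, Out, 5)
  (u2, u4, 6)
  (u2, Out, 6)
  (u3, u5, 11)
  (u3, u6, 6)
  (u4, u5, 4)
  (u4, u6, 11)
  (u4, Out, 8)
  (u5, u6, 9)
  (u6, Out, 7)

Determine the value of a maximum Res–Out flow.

28

Augment Res→Out: bottleneck 9, flow now 9.
Augment Res→u1→Out: bottleneck 5, flow now 14.
Augment Res→u2→Out: bottleneck 6, flow now 20.
Augment Res→u6→Out: bottleneck 7, flow now 27.
Augment Res→u2→u4→Out: bottleneck 1, flow now 28.
No augmenting path remains; maximum flow = 28.
In the residual graph, reachable from Res: {Res, u1, u3, u5, u6}.
Min-cut edges: Res→u2 (7), Res→Out (9), u1→Out (5), u6→Out (7); capacity 7 + 9 + 5 + 7 = 28.
This cut is saturated, so no flow can exceed 28.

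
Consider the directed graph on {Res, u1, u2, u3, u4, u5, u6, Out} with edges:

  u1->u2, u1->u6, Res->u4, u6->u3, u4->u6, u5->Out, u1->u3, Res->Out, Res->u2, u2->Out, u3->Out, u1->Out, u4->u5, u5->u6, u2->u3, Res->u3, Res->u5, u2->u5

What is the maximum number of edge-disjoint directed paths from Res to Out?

4

Assign every edge capacity 1; by Menger, the answer equals the max flow.
Path Res→Out (+1); total 1.
Path Res→u2→Out (+1); total 2.
Path Res→u3→Out (+1); total 3.
Path Res→u5→Out (+1); total 4.
No residual Res→Out path; max flow = 4.
Certifying cut of size 4: {Res→Out, Res→u2, u3→Out, u5→Out}.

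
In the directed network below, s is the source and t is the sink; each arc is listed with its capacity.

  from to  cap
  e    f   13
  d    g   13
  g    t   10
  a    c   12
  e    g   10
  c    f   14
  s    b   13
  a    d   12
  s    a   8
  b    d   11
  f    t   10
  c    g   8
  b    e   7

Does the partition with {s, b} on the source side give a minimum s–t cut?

Given cut capacity: 8 + 11 + 7 = 26.
Augment s→a→c→f→t: bottleneck 8, flow now 8.
Augment s→b→d→g→t: bottleneck 10, flow now 18.
Augment s→b→e→f→t: bottleneck 2, flow now 20.
No augmenting path remains; maximum flow = 20.
In the residual graph, reachable from s: {s, a, b, c, d, e, f, g}.
Min-cut edges: f→t (10), g→t (10); capacity 10 + 10 = 20.
Cut capacity 26 exceeds the max flow 20, so it is not minimum.

No — its capacity is 26, but the minimum cut has capacity 20.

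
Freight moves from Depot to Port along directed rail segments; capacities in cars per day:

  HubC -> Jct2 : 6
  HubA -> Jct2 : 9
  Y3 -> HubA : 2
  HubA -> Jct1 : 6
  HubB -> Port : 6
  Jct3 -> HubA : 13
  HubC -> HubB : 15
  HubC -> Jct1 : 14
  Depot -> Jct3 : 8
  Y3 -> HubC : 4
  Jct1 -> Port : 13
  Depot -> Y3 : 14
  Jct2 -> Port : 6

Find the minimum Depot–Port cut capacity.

Augment Depot→Y3→HubA→Jct1→Port: bottleneck 2, flow now 2.
Augment Depot→Y3→HubC→HubB→Port: bottleneck 4, flow now 6.
Augment Depot→Jct3→HubA→Jct1→Port: bottleneck 4, flow now 10.
Augment Depot→Jct3→HubA→Jct2→Port: bottleneck 4, flow now 14.
No augmenting path remains; maximum flow = 14.
By max-flow min-cut, the minimum cut capacity equals the max flow.
In the residual graph, reachable from Depot: {Depot, Y3}.
Min-cut edges: Depot→Jct3 (8), Y3→HubA (2), Y3→HubC (4); capacity 8 + 2 + 4 = 14.

14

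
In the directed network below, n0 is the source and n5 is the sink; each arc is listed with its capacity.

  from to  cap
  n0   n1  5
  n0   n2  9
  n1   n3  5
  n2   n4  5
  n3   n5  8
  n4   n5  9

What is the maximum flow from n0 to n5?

Augment n0→n1→n3→n5: bottleneck 5, flow now 5.
Augment n0→n2→n4→n5: bottleneck 5, flow now 10.
No augmenting path remains; maximum flow = 10.
In the residual graph, reachable from n0: {n0, n2}.
Min-cut edges: n0→n1 (5), n2→n4 (5); capacity 5 + 5 = 10.
This cut is saturated, so no flow can exceed 10.

10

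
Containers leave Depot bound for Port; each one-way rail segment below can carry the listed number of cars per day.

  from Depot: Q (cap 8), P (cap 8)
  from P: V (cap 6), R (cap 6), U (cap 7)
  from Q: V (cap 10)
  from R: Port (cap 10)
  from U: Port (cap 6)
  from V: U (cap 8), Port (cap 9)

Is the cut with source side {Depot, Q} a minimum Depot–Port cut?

Given cut capacity: 8 + 10 = 18.
Augment Depot→P→R→Port: bottleneck 6, flow now 6.
Augment Depot→P→U→Port: bottleneck 2, flow now 8.
Augment Depot→Q→V→Port: bottleneck 8, flow now 16.
No augmenting path remains; maximum flow = 16.
In the residual graph, reachable from Depot: {Depot}.
Min-cut edges: Depot→P (8), Depot→Q (8); capacity 8 + 8 = 16.
Cut capacity 18 exceeds the max flow 16, so it is not minimum.

No — its capacity is 18, but the minimum cut has capacity 16.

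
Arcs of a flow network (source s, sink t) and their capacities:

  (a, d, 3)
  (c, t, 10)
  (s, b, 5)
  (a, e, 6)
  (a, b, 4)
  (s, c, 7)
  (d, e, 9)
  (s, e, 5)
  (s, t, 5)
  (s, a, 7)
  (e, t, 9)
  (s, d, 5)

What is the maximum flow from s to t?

Augment s→t: bottleneck 5, flow now 5.
Augment s→c→t: bottleneck 7, flow now 12.
Augment s→e→t: bottleneck 5, flow now 17.
Augment s→a→e→t: bottleneck 4, flow now 21.
No augmenting path remains; maximum flow = 21.
In the residual graph, reachable from s: {s, a, b, d, e}.
Min-cut edges: s→c (7), s→t (5), e→t (9); capacity 7 + 5 + 9 = 21.
This cut is saturated, so no flow can exceed 21.

21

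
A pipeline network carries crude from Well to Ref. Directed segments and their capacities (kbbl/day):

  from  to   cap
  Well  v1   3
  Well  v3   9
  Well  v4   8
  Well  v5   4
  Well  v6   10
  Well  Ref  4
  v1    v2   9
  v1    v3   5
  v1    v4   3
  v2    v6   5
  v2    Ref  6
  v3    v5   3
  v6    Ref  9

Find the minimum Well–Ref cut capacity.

16

Augment Well→Ref: bottleneck 4, flow now 4.
Augment Well→v6→Ref: bottleneck 9, flow now 13.
Augment Well→v1→v2→Ref: bottleneck 3, flow now 16.
No augmenting path remains; maximum flow = 16.
By max-flow min-cut, the minimum cut capacity equals the max flow.
In the residual graph, reachable from Well: {Well, v3, v4, v5, v6}.
Min-cut edges: Well→v1 (3), Well→Ref (4), v6→Ref (9); capacity 3 + 4 + 9 = 16.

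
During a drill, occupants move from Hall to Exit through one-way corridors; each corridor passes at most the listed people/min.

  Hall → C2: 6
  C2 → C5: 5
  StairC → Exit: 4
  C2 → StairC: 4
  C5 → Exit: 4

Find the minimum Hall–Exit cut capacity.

Augment Hall→C2→C5→Exit: bottleneck 4, flow now 4.
Augment Hall→C2→StairC→Exit: bottleneck 2, flow now 6.
No augmenting path remains; maximum flow = 6.
By max-flow min-cut, the minimum cut capacity equals the max flow.
In the residual graph, reachable from Hall: {Hall}.
Min-cut edges: Hall→C2 (6); capacity 6 = 6.

6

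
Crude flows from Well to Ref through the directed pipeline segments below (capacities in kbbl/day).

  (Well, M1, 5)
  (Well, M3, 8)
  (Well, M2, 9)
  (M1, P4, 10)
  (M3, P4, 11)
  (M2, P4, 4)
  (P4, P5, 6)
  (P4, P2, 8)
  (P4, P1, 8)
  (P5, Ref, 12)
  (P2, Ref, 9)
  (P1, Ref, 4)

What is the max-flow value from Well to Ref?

Augment Well→M1→P4→P5→Ref: bottleneck 5, flow now 5.
Augment Well→M3→P4→P5→Ref: bottleneck 1, flow now 6.
Augment Well→M3→P4→P2→Ref: bottleneck 7, flow now 13.
Augment Well→M2→P4→P2→Ref: bottleneck 1, flow now 14.
Augment Well→M2→P4→P1→Ref: bottleneck 3, flow now 17.
No augmenting path remains; maximum flow = 17.
In the residual graph, reachable from Well: {Well, M2}.
Min-cut edges: Well→M1 (5), Well→M3 (8), M2→P4 (4); capacity 5 + 8 + 4 = 17.
This cut is saturated, so no flow can exceed 17.

17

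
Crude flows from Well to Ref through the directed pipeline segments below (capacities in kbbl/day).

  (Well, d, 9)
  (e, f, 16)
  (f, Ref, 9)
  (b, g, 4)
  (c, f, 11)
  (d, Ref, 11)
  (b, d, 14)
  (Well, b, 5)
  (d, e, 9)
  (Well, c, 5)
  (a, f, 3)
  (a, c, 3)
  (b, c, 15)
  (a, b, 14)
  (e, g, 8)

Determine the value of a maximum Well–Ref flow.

19

Augment Well→d→Ref: bottleneck 9, flow now 9.
Augment Well→b→d→Ref: bottleneck 2, flow now 11.
Augment Well→c→f→Ref: bottleneck 5, flow now 16.
Augment Well→b→c→f→Ref: bottleneck 3, flow now 19.
No augmenting path remains; maximum flow = 19.
In the residual graph, reachable from Well: {Well}.
Min-cut edges: Well→b (5), Well→c (5), Well→d (9); capacity 5 + 5 + 9 = 19.
This cut is saturated, so no flow can exceed 19.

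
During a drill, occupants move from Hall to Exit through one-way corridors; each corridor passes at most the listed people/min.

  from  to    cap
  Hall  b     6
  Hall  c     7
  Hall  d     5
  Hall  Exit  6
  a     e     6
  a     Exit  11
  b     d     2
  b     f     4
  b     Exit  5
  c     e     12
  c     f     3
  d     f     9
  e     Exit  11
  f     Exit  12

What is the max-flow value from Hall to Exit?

Augment Hall→Exit: bottleneck 6, flow now 6.
Augment Hall→b→Exit: bottleneck 5, flow now 11.
Augment Hall→b→f→Exit: bottleneck 1, flow now 12.
Augment Hall→c→e→Exit: bottleneck 7, flow now 19.
Augment Hall→d→f→Exit: bottleneck 5, flow now 24.
No augmenting path remains; maximum flow = 24.
In the residual graph, reachable from Hall: {Hall}.
Min-cut edges: Hall→b (6), Hall→c (7), Hall→d (5), Hall→Exit (6); capacity 6 + 7 + 5 + 6 = 24.
This cut is saturated, so no flow can exceed 24.

24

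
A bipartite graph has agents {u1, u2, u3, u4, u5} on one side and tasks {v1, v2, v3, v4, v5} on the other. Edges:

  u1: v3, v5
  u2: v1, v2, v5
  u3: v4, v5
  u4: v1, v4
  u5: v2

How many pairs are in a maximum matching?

5

Unit-capacity flow: source→left, listed edges, right→sink; max matching = max flow.
Augmenting path u1→v3 (+1); matched 1.
Augmenting path u2→v1 (+1); matched 2.
Augmenting path u3→v4 (+1); matched 3.
Augmenting path u5→v2 (+1); matched 4.
Augmenting path u4→v1→u2→v5 (+1); matched 5.
No augmenting path remains; maximum matching = 5.
König certificate: {u1, u2, u3, u4, u5} is a vertex cover of size 5 (every listed pair touches it), so no matching can be larger.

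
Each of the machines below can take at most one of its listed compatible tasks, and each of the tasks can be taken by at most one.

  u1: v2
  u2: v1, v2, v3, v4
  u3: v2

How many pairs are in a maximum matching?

2

Unit-capacity flow: source→left, listed edges, right→sink; max matching = max flow.
Augmenting path u1→v2 (+1); matched 1.
Augmenting path u2→v1 (+1); matched 2.
No augmenting path remains; maximum matching = 2.
König certificate: {u2, v2} is a vertex cover of size 2 (every listed pair touches it), so no matching can be larger.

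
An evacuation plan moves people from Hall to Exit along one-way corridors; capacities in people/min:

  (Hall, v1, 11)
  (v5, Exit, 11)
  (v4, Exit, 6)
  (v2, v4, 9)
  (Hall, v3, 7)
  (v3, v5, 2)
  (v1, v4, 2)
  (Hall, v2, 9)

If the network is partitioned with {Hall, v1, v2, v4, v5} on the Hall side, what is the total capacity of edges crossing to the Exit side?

24

Edges leaving {Hall, v1, v2, v4, v5}: Hall→v3 (7), v4→Exit (6), v5→Exit (11).
Cut capacity = 7 + 6 + 11 = 24.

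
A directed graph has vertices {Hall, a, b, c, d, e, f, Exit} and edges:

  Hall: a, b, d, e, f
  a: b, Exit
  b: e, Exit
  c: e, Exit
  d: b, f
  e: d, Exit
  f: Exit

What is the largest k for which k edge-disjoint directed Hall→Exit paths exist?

4

Assign every edge capacity 1; by Menger, the answer equals the max flow.
Path Hall→a→Exit (+1); total 1.
Path Hall→b→Exit (+1); total 2.
Path Hall→e→Exit (+1); total 3.
Path Hall→f→Exit (+1); total 4.
No residual Hall→Exit path; max flow = 4.
Certifying cut of size 4: {Hall→a, b→Exit, e→Exit, f→Exit}.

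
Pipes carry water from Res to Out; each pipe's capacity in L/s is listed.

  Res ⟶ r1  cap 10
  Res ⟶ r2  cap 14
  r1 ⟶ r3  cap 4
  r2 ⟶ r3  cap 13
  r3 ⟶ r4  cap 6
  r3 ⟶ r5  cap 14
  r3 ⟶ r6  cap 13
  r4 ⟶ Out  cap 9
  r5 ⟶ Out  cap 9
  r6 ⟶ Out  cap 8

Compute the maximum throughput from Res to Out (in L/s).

17

Augment Res→r1→r3→r4→Out: bottleneck 4, flow now 4.
Augment Res→r2→r3→r4→Out: bottleneck 2, flow now 6.
Augment Res→r2→r3→r5→Out: bottleneck 9, flow now 15.
Augment Res→r2→r3→r6→Out: bottleneck 2, flow now 17.
No augmenting path remains; maximum flow = 17.
In the residual graph, reachable from Res: {Res, r1, r2}.
Min-cut edges: r1→r3 (4), r2→r3 (13); capacity 4 + 13 = 17.
This cut is saturated, so no flow can exceed 17.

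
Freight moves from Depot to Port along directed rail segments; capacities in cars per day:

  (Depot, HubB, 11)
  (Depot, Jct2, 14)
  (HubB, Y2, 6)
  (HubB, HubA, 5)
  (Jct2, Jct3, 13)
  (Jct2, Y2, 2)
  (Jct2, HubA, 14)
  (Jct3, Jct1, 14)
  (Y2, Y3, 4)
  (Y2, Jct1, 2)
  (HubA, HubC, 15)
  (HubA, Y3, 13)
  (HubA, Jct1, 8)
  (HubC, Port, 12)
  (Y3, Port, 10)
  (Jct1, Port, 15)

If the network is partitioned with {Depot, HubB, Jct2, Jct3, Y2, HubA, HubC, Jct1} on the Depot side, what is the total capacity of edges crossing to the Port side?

Edges leaving {Depot, HubB, Jct2, Jct3, Y2, HubA, HubC, Jct1}: Y2→Y3 (4), HubA→Y3 (13), HubC→Port (12), Jct1→Port (15).
Cut capacity = 4 + 13 + 12 + 15 = 44.

44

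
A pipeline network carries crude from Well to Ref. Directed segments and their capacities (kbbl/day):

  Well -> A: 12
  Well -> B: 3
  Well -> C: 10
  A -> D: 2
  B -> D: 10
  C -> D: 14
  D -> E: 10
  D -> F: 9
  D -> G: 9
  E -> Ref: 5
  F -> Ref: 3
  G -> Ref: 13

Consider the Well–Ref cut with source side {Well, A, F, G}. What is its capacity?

31

Edges leaving {Well, A, F, G}: Well→B (3), Well→C (10), A→D (2), F→Ref (3), G→Ref (13).
Cut capacity = 3 + 10 + 2 + 3 + 13 = 31.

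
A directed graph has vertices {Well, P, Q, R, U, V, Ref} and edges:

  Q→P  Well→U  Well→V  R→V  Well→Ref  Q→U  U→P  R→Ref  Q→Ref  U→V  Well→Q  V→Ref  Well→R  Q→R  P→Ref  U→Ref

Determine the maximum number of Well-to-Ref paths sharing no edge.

5

Assign every edge capacity 1; by Menger, the answer equals the max flow.
Path Well→Ref (+1); total 1.
Path Well→Q→Ref (+1); total 2.
Path Well→R→Ref (+1); total 3.
Path Well→U→Ref (+1); total 4.
Path Well→V→Ref (+1); total 5.
No residual Well→Ref path; max flow = 5.
Certifying cut of size 5: {Well→Q, Well→R, Well→Ref, Well→U, Well→V}.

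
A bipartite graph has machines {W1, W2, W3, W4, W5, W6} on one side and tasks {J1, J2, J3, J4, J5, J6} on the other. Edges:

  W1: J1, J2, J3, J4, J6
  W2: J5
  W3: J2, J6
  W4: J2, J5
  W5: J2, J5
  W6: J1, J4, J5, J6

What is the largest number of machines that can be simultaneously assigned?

5

Unit-capacity flow: source→left, listed edges, right→sink; max matching = max flow.
Augmenting path W1→J1 (+1); matched 1.
Augmenting path W2→J5 (+1); matched 2.
Augmenting path W3→J2 (+1); matched 3.
Augmenting path W6→J4 (+1); matched 4.
Augmenting path W4→J2→W3→J6 (+1); matched 5.
No augmenting path remains; maximum matching = 5.
König certificate: {W1, W3, W6, J2, J5} is a vertex cover of size 5 (every listed pair touches it), so no matching can be larger.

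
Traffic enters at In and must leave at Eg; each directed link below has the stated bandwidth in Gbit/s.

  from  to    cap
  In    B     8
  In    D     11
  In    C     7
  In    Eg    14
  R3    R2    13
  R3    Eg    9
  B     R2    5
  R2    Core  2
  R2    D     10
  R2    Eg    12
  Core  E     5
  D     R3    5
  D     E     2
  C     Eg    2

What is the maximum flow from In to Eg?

Augment In→Eg: bottleneck 14, flow now 14.
Augment In→C→Eg: bottleneck 2, flow now 16.
Augment In→B→R2→Eg: bottleneck 5, flow now 21.
Augment In→D→R3→Eg: bottleneck 5, flow now 26.
No augmenting path remains; maximum flow = 26.
In the residual graph, reachable from In: {In, B, D, E, C}.
Min-cut edges: In→Eg (14), B→R2 (5), D→R3 (5), C→Eg (2); capacity 14 + 5 + 5 + 2 = 26.
This cut is saturated, so no flow can exceed 26.

26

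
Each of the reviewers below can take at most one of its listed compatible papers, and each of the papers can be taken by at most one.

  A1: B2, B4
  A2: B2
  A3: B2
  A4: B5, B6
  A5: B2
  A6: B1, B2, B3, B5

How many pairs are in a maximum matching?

Unit-capacity flow: source→left, listed edges, right→sink; max matching = max flow.
Augmenting path A1→B2 (+1); matched 1.
Augmenting path A4→B5 (+1); matched 2.
Augmenting path A6→B1 (+1); matched 3.
Augmenting path A2→B2→A1→B4 (+1); matched 4.
No augmenting path remains; maximum matching = 4.
König certificate: {A1, A4, A6, B2} is a vertex cover of size 4 (every listed pair touches it), so no matching can be larger.

4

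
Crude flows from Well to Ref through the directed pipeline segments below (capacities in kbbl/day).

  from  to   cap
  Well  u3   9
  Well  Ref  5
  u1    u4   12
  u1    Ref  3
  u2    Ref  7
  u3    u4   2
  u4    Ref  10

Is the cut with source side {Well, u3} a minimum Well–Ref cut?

Given cut capacity: 5 + 2 = 7.
Augment Well→Ref: bottleneck 5, flow now 5.
Augment Well→u3→u4→Ref: bottleneck 2, flow now 7.
No augmenting path remains; maximum flow = 7.
Cut capacity 7 equals the max flow, so it is a minimum cut.

Yes — it is a minimum cut (capacity 7).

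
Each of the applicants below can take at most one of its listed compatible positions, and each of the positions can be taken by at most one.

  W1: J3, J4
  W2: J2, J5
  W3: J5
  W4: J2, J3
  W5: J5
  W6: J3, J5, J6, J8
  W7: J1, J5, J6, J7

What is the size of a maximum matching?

Unit-capacity flow: source→left, listed edges, right→sink; max matching = max flow.
Augmenting path W1→J3 (+1); matched 1.
Augmenting path W2→J2 (+1); matched 2.
Augmenting path W3→J5 (+1); matched 3.
Augmenting path W6→J6 (+1); matched 4.
Augmenting path W7→J1 (+1); matched 5.
Augmenting path W4→J3→W1→J4 (+1); matched 6.
No augmenting path remains; maximum matching = 6.
König certificate: {W1, W2, W4, W6, W7, J5} is a vertex cover of size 6 (every listed pair touches it), so no matching can be larger.

6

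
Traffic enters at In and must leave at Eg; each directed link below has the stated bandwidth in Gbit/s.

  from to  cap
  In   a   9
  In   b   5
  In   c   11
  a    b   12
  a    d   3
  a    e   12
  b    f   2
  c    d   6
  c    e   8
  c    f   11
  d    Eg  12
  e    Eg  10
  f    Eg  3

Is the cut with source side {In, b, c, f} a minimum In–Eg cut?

Given cut capacity: 9 + 6 + 8 + 3 = 26.
Augment In→a→d→Eg: bottleneck 3, flow now 3.
Augment In→a→e→Eg: bottleneck 6, flow now 9.
Augment In→b→f→Eg: bottleneck 2, flow now 11.
Augment In→c→d→Eg: bottleneck 6, flow now 17.
Augment In→c→e→Eg: bottleneck 4, flow now 21.
Augment In→c→f→Eg: bottleneck 1, flow now 22.
No augmenting path remains; maximum flow = 22.
In the residual graph, reachable from In: {In, b}.
Min-cut edges: In→a (9), In→c (11), b→f (2); capacity 9 + 11 + 2 = 22.
Cut capacity 26 exceeds the max flow 22, so it is not minimum.

No — its capacity is 26, but the minimum cut has capacity 22.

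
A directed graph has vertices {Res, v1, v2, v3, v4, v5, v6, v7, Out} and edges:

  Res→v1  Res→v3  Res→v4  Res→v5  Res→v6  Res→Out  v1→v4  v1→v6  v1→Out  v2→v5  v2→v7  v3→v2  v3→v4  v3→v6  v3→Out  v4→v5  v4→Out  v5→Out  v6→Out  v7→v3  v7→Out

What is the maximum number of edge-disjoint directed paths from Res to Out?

6

Assign every edge capacity 1; by Menger, the answer equals the max flow.
Path Res→Out (+1); total 1.
Path Res→v1→Out (+1); total 2.
Path Res→v3→Out (+1); total 3.
Path Res→v4→Out (+1); total 4.
Path Res→v5→Out (+1); total 5.
Path Res→v6→Out (+1); total 6.
No residual Res→Out path; max flow = 6.
Certifying cut of size 6: {Res→Out, Res→v1, Res→v3, Res→v4, Res→v5, Res→v6}.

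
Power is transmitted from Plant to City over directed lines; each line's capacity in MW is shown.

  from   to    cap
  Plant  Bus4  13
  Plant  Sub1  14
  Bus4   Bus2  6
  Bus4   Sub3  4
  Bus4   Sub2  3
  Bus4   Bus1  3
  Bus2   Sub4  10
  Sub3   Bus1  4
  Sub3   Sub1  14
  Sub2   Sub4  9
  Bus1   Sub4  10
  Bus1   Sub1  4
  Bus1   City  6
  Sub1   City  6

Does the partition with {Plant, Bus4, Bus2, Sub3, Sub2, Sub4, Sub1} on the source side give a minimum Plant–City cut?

Given cut capacity: 3 + 4 + 6 = 13.
Augment Plant→Sub1→City: bottleneck 6, flow now 6.
Augment Plant→Bus4→Bus1→City: bottleneck 3, flow now 9.
Augment Plant→Bus4→Sub3→Bus1→City: bottleneck 3, flow now 12.
No augmenting path remains; maximum flow = 12.
In the residual graph, reachable from Plant: {Plant, Bus4, Bus2, Sub3, Sub2, Bus1, Sub4, Sub1}.
Min-cut edges: Bus1→City (6), Sub1→City (6); capacity 6 + 6 = 12.
Cut capacity 13 exceeds the max flow 12, so it is not minimum.

No — its capacity is 13, but the minimum cut has capacity 12.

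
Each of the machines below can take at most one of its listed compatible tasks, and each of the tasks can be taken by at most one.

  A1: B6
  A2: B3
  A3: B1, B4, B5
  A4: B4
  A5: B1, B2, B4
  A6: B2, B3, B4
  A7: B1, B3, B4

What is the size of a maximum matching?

Unit-capacity flow: source→left, listed edges, right→sink; max matching = max flow.
Augmenting path A1→B6 (+1); matched 1.
Augmenting path A2→B3 (+1); matched 2.
Augmenting path A3→B1 (+1); matched 3.
Augmenting path A4→B4 (+1); matched 4.
Augmenting path A5→B2 (+1); matched 5.
Augmenting path A7→B1→A3→B5 (+1); matched 6.
No augmenting path remains; maximum matching = 6.
König certificate: {A1, A3, B1, B2, B3, B4} is a vertex cover of size 6 (every listed pair touches it), so no matching can be larger.

6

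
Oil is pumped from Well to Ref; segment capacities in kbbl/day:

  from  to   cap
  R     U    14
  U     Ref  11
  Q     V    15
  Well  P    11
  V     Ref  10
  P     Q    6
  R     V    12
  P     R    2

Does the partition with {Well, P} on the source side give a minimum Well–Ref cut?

Given cut capacity: 6 + 2 = 8.
Augment Well→P→Q→V→Ref: bottleneck 6, flow now 6.
Augment Well→P→R→U→Ref: bottleneck 2, flow now 8.
No augmenting path remains; maximum flow = 8.
Cut capacity 8 equals the max flow, so it is a minimum cut.

Yes — it is a minimum cut (capacity 8).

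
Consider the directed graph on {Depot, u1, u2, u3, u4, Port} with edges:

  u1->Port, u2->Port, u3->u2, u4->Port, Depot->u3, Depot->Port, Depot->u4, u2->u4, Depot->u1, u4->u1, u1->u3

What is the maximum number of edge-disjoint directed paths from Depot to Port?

Assign every edge capacity 1; by Menger, the answer equals the max flow.
Path Depot→Port (+1); total 1.
Path Depot→u1→Port (+1); total 2.
Path Depot→u4→Port (+1); total 3.
Path Depot→u3→u2→Port (+1); total 4.
No residual Depot→Port path; max flow = 4.
Certifying cut of size 4: {Depot→Port, Depot→u1, Depot→u3, Depot→u4}.

4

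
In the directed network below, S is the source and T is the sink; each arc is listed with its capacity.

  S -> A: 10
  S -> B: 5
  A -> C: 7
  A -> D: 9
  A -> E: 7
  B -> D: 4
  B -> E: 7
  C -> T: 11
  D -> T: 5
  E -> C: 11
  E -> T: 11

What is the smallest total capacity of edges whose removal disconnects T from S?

Augment S→A→C→T: bottleneck 7, flow now 7.
Augment S→A→D→T: bottleneck 3, flow now 10.
Augment S→B→D→T: bottleneck 2, flow now 12.
Augment S→B→E→T: bottleneck 3, flow now 15.
No augmenting path remains; maximum flow = 15.
By max-flow min-cut, the minimum cut capacity equals the max flow.
In the residual graph, reachable from S: {S}.
Min-cut edges: S→A (10), S→B (5); capacity 10 + 5 = 15.

15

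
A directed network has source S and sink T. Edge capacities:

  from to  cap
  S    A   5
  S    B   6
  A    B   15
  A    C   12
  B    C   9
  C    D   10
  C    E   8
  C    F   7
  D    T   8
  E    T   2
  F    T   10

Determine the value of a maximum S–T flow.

11

Augment S→A→C→D→T: bottleneck 5, flow now 5.
Augment S→B→C→D→T: bottleneck 3, flow now 8.
Augment S→B→C→E→T: bottleneck 2, flow now 10.
Augment S→B→C→F→T: bottleneck 1, flow now 11.
No augmenting path remains; maximum flow = 11.
In the residual graph, reachable from S: {S}.
Min-cut edges: S→A (5), S→B (6); capacity 5 + 6 = 11.
This cut is saturated, so no flow can exceed 11.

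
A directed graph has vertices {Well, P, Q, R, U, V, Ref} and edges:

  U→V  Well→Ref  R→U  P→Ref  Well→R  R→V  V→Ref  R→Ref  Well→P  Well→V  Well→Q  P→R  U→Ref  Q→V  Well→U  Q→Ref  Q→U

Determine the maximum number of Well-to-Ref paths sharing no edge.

Assign every edge capacity 1; by Menger, the answer equals the max flow.
Path Well→Ref (+1); total 1.
Path Well→P→Ref (+1); total 2.
Path Well→Q→Ref (+1); total 3.
Path Well→R→Ref (+1); total 4.
Path Well→U→Ref (+1); total 5.
Path Well→V→Ref (+1); total 6.
No residual Well→Ref path; max flow = 6.
Certifying cut of size 6: {Well→P, Well→Q, Well→R, Well→Ref, Well→U, Well→V}.

6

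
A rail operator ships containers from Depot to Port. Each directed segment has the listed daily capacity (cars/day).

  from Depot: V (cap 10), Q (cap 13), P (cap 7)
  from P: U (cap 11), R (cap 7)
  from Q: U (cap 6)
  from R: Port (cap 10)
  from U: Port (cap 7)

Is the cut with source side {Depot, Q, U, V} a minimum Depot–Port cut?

Given cut capacity: 7 + 7 = 14.
Augment Depot→P→R→Port: bottleneck 7, flow now 7.
Augment Depot→Q→U→Port: bottleneck 6, flow now 13.
No augmenting path remains; maximum flow = 13.
In the residual graph, reachable from Depot: {Depot, Q, V}.
Min-cut edges: Depot→P (7), Q→U (6); capacity 7 + 6 = 13.
Cut capacity 14 exceeds the max flow 13, so it is not minimum.

No — its capacity is 14, but the minimum cut has capacity 13.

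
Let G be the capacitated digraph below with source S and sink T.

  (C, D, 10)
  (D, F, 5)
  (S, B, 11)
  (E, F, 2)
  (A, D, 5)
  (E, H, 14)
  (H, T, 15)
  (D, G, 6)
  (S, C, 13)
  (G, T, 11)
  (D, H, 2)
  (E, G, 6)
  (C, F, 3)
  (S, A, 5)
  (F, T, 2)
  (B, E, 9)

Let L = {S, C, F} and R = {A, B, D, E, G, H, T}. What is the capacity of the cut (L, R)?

Edges leaving {S, C, F}: S→A (5), S→B (11), C→D (10), F→T (2).
Cut capacity = 5 + 11 + 10 + 2 = 28.

28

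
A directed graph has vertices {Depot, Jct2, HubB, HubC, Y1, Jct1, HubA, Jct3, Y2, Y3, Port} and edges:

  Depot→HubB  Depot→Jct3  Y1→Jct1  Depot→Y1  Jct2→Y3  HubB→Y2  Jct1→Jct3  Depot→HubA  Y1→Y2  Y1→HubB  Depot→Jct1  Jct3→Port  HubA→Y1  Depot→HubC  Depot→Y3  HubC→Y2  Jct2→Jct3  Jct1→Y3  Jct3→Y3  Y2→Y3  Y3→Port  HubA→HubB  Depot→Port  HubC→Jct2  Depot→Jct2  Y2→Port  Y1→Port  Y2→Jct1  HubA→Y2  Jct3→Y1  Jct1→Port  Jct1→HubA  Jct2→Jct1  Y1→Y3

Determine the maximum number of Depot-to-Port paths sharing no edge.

Assign every edge capacity 1; by Menger, the answer equals the max flow.
Path Depot→Port (+1); total 1.
Path Depot→Y1→Port (+1); total 2.
Path Depot→Jct1→Port (+1); total 3.
Path Depot→Jct3→Port (+1); total 4.
Path Depot→Y3→Port (+1); total 5.
Path Depot→HubB→Y2→Port (+1); total 6.
No residual Depot→Port path; max flow = 6.
Certifying cut of size 6: {Depot→Port, Jct1→Port, Jct3→Port, Y1→Port, Y2→Port, Y3→Port}.

6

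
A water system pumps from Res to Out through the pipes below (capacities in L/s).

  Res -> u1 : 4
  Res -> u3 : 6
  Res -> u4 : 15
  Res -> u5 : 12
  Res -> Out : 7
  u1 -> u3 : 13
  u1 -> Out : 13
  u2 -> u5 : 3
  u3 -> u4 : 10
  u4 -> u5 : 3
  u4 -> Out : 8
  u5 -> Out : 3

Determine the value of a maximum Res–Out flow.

Augment Res→Out: bottleneck 7, flow now 7.
Augment Res→u1→Out: bottleneck 4, flow now 11.
Augment Res→u4→Out: bottleneck 8, flow now 19.
Augment Res→u5→Out: bottleneck 3, flow now 22.
No augmenting path remains; maximum flow = 22.
In the residual graph, reachable from Res: {Res, u3, u4, u5}.
Min-cut edges: Res→u1 (4), Res→Out (7), u4→Out (8), u5→Out (3); capacity 4 + 7 + 8 + 3 = 22.
This cut is saturated, so no flow can exceed 22.

22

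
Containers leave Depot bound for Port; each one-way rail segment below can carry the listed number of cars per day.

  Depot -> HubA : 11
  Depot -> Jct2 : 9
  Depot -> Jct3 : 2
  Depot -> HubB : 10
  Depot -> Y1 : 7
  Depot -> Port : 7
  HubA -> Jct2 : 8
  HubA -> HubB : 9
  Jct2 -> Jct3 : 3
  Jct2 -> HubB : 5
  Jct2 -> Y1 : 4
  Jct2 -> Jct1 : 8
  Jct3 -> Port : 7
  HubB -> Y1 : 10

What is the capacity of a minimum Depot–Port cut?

Augment Depot→Port: bottleneck 7, flow now 7.
Augment Depot→Jct3→Port: bottleneck 2, flow now 9.
Augment Depot→Jct2→Jct3→Port: bottleneck 3, flow now 12.
No augmenting path remains; maximum flow = 12.
By max-flow min-cut, the minimum cut capacity equals the max flow.
In the residual graph, reachable from Depot: {Depot, HubA, Jct2, HubB, Y1, Jct1}.
Min-cut edges: Depot→Jct3 (2), Depot→Port (7), Jct2→Jct3 (3); capacity 2 + 7 + 3 = 12.

12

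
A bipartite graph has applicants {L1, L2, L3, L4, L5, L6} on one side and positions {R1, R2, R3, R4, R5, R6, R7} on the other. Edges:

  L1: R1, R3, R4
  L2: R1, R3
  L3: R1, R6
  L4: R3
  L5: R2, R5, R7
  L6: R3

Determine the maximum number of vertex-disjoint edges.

5

Unit-capacity flow: source→left, listed edges, right→sink; max matching = max flow.
Augmenting path L1→R1 (+1); matched 1.
Augmenting path L2→R3 (+1); matched 2.
Augmenting path L3→R6 (+1); matched 3.
Augmenting path L5→R2 (+1); matched 4.
Augmenting path L4→R3→L2→R1→L1→R4 (+1); matched 5.
No augmenting path remains; maximum matching = 5.
König certificate: {L1, L2, L3, L5, R3} is a vertex cover of size 5 (every listed pair touches it), so no matching can be larger.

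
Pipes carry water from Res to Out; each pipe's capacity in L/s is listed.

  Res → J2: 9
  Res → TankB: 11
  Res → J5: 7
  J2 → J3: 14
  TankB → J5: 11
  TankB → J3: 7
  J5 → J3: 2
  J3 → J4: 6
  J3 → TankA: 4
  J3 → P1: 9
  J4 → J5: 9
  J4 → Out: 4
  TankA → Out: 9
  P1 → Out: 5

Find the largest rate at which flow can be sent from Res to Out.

13

Augment Res→J2→J3→J4→Out: bottleneck 4, flow now 4.
Augment Res→J2→J3→TankA→Out: bottleneck 4, flow now 8.
Augment Res→J2→J3→P1→Out: bottleneck 1, flow now 9.
Augment Res→TankB→J3→P1→Out: bottleneck 4, flow now 13.
No augmenting path remains; maximum flow = 13.
In the residual graph, reachable from Res: {Res, J2, TankB, J5, J3, J4, P1}.
Min-cut edges: J3→TankA (4), J4→Out (4), P1→Out (5); capacity 4 + 4 + 5 = 13.
This cut is saturated, so no flow can exceed 13.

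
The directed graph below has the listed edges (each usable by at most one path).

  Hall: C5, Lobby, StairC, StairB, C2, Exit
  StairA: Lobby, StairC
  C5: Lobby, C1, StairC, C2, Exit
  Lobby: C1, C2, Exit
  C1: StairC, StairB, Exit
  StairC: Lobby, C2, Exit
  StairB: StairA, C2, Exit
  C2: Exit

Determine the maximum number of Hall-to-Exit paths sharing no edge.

6

Assign every edge capacity 1; by Menger, the answer equals the max flow.
Path Hall→Exit (+1); total 1.
Path Hall→C5→Exit (+1); total 2.
Path Hall→Lobby→Exit (+1); total 3.
Path Hall→StairC→Exit (+1); total 4.
Path Hall→StairB→Exit (+1); total 5.
Path Hall→C2→Exit (+1); total 6.
No residual Hall→Exit path; max flow = 6.
Certifying cut of size 6: {Hall→C2, Hall→C5, Hall→Exit, Hall→Lobby, Hall→StairB, Hall→StairC}.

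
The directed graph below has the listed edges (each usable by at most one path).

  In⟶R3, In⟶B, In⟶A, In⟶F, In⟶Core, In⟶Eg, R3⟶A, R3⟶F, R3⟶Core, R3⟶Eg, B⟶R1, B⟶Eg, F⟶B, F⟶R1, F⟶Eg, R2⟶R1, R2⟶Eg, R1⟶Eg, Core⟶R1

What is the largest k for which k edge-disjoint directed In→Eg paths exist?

Assign every edge capacity 1; by Menger, the answer equals the max flow.
Path In→Eg (+1); total 1.
Path In→R3→Eg (+1); total 2.
Path In→B→Eg (+1); total 3.
Path In→F→Eg (+1); total 4.
Path In→Core→R1→Eg (+1); total 5.
No residual In→Eg path; max flow = 5.
Certifying cut of size 5: {In→B, In→Core, In→Eg, In→F, In→R3}.

5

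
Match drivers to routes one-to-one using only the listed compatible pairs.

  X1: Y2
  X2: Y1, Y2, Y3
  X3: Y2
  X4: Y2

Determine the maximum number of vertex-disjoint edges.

2

Unit-capacity flow: source→left, listed edges, right→sink; max matching = max flow.
Augmenting path X1→Y2 (+1); matched 1.
Augmenting path X2→Y1 (+1); matched 2.
No augmenting path remains; maximum matching = 2.
König certificate: {X2, Y2} is a vertex cover of size 2 (every listed pair touches it), so no matching can be larger.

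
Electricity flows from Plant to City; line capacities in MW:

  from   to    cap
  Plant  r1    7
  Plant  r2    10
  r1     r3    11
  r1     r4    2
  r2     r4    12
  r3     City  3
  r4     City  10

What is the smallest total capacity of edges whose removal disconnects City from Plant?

13

Augment Plant→r1→r3→City: bottleneck 3, flow now 3.
Augment Plant→r1→r4→City: bottleneck 2, flow now 5.
Augment Plant→r2→r4→City: bottleneck 8, flow now 13.
No augmenting path remains; maximum flow = 13.
By max-flow min-cut, the minimum cut capacity equals the max flow.
In the residual graph, reachable from Plant: {Plant, r1, r2, r3, r4}.
Min-cut edges: r3→City (3), r4→City (10); capacity 3 + 10 = 13.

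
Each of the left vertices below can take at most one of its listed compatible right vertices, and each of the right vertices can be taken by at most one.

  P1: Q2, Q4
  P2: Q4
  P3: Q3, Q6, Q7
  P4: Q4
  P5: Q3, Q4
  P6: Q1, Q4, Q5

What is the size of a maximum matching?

Unit-capacity flow: source→left, listed edges, right→sink; max matching = max flow.
Augmenting path P1→Q2 (+1); matched 1.
Augmenting path P2→Q4 (+1); matched 2.
Augmenting path P3→Q3 (+1); matched 3.
Augmenting path P6→Q1 (+1); matched 4.
Augmenting path P5→Q3→P3→Q6 (+1); matched 5.
No augmenting path remains; maximum matching = 5.
König certificate: {P1, P3, P5, P6, Q4} is a vertex cover of size 5 (every listed pair touches it), so no matching can be larger.

5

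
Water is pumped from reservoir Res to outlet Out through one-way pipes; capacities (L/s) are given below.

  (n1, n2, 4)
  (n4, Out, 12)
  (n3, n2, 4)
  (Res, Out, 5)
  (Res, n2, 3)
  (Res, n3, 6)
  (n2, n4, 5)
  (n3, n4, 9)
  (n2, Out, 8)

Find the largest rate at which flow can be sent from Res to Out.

Augment Res→Out: bottleneck 5, flow now 5.
Augment Res→n2→Out: bottleneck 3, flow now 8.
Augment Res→n3→n2→Out: bottleneck 4, flow now 12.
Augment Res→n3→n4→Out: bottleneck 2, flow now 14.
No augmenting path remains; maximum flow = 14.
In the residual graph, reachable from Res: {Res}.
Min-cut edges: Res→n2 (3), Res→n3 (6), Res→Out (5); capacity 3 + 6 + 5 = 14.
This cut is saturated, so no flow can exceed 14.

14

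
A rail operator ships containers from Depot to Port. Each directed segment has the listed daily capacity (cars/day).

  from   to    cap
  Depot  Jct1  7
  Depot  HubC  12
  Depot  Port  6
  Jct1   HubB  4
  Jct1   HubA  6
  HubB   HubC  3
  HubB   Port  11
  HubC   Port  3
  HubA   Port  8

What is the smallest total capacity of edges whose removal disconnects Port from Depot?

Augment Depot→Port: bottleneck 6, flow now 6.
Augment Depot→HubC→Port: bottleneck 3, flow now 9.
Augment Depot→Jct1→HubB→Port: bottleneck 4, flow now 13.
Augment Depot→Jct1→HubA→Port: bottleneck 3, flow now 16.
No augmenting path remains; maximum flow = 16.
By max-flow min-cut, the minimum cut capacity equals the max flow.
In the residual graph, reachable from Depot: {Depot, HubC}.
Min-cut edges: Depot→Jct1 (7), Depot→Port (6), HubC→Port (3); capacity 7 + 6 + 3 = 16.

16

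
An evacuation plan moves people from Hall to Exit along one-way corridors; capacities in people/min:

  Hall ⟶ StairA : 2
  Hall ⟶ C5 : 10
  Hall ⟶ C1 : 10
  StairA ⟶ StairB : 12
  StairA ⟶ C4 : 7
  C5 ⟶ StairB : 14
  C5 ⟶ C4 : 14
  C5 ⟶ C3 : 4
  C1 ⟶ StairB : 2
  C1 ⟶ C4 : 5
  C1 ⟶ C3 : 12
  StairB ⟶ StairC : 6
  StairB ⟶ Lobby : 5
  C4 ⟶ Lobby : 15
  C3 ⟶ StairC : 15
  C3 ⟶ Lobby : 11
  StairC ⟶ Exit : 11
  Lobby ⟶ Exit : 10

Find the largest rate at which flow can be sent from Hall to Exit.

21

Augment Hall→StairA→StairB→StairC→Exit: bottleneck 2, flow now 2.
Augment Hall→C5→StairB→StairC→Exit: bottleneck 4, flow now 6.
Augment Hall→C5→StairB→Lobby→Exit: bottleneck 5, flow now 11.
Augment Hall→C5→C4→Lobby→Exit: bottleneck 1, flow now 12.
Augment Hall→C1→C4→Lobby→Exit: bottleneck 4, flow now 16.
Augment Hall→C1→C3→StairC→Exit: bottleneck 5, flow now 21.
No augmenting path remains; maximum flow = 21.
In the residual graph, reachable from Hall: {Hall, StairA, C5, C1, StairB, C4, C3, StairC, Lobby}.
Min-cut edges: StairC→Exit (11), Lobby→Exit (10); capacity 11 + 10 = 21.
This cut is saturated, so no flow can exceed 21.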